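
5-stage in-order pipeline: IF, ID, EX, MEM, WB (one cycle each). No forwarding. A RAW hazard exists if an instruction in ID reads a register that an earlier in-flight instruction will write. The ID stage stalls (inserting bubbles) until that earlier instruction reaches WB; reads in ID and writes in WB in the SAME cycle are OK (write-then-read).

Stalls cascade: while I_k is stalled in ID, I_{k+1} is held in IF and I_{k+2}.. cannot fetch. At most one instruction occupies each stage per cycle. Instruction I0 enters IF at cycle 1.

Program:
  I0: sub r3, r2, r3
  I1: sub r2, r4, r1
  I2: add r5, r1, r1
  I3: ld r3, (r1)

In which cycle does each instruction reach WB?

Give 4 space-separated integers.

I0 sub r3 <- r2,r3: IF@1 ID@2 stall=0 (-) EX@3 MEM@4 WB@5
I1 sub r2 <- r4,r1: IF@2 ID@3 stall=0 (-) EX@4 MEM@5 WB@6
I2 add r5 <- r1,r1: IF@3 ID@4 stall=0 (-) EX@5 MEM@6 WB@7
I3 ld r3 <- r1: IF@4 ID@5 stall=0 (-) EX@6 MEM@7 WB@8

Answer: 5 6 7 8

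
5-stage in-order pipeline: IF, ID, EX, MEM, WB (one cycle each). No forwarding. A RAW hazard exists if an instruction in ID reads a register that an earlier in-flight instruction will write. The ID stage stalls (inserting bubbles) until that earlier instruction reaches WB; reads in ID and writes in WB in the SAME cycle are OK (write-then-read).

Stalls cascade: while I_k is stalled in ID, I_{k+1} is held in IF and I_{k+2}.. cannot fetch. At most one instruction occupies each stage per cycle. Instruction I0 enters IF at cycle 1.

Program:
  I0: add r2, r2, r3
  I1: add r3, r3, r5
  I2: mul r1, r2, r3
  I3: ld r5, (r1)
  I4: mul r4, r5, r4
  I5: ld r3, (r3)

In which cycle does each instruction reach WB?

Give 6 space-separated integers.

Answer: 5 6 9 12 15 16

Derivation:
I0 add r2 <- r2,r3: IF@1 ID@2 stall=0 (-) EX@3 MEM@4 WB@5
I1 add r3 <- r3,r5: IF@2 ID@3 stall=0 (-) EX@4 MEM@5 WB@6
I2 mul r1 <- r2,r3: IF@3 ID@4 stall=2 (RAW on I1.r3 (WB@6)) EX@7 MEM@8 WB@9
I3 ld r5 <- r1: IF@4 ID@7 stall=2 (RAW on I2.r1 (WB@9)) EX@10 MEM@11 WB@12
I4 mul r4 <- r5,r4: IF@7 ID@10 stall=2 (RAW on I3.r5 (WB@12)) EX@13 MEM@14 WB@15
I5 ld r3 <- r3: IF@10 ID@13 stall=0 (-) EX@14 MEM@15 WB@16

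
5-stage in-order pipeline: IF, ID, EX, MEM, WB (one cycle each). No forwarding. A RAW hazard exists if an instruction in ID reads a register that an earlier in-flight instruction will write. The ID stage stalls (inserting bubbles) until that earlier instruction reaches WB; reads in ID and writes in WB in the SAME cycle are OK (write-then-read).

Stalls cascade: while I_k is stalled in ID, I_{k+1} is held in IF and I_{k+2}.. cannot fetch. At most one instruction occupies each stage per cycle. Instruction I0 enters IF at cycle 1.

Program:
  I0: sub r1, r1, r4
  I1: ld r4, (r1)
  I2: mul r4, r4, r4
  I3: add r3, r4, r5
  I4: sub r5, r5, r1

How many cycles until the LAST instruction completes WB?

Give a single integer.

I0 sub r1 <- r1,r4: IF@1 ID@2 stall=0 (-) EX@3 MEM@4 WB@5
I1 ld r4 <- r1: IF@2 ID@3 stall=2 (RAW on I0.r1 (WB@5)) EX@6 MEM@7 WB@8
I2 mul r4 <- r4,r4: IF@3 ID@6 stall=2 (RAW on I1.r4 (WB@8)) EX@9 MEM@10 WB@11
I3 add r3 <- r4,r5: IF@6 ID@9 stall=2 (RAW on I2.r4 (WB@11)) EX@12 MEM@13 WB@14
I4 sub r5 <- r5,r1: IF@9 ID@12 stall=0 (-) EX@13 MEM@14 WB@15

Answer: 15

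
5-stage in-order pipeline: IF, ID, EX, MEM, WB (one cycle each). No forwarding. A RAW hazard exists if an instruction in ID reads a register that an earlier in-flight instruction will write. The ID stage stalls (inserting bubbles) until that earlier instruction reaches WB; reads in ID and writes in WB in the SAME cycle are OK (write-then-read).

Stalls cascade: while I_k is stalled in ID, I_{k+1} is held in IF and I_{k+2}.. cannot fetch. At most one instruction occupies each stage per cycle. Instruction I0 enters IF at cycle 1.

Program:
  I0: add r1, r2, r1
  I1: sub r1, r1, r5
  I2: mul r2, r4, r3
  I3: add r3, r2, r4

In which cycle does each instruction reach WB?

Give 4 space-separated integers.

I0 add r1 <- r2,r1: IF@1 ID@2 stall=0 (-) EX@3 MEM@4 WB@5
I1 sub r1 <- r1,r5: IF@2 ID@3 stall=2 (RAW on I0.r1 (WB@5)) EX@6 MEM@7 WB@8
I2 mul r2 <- r4,r3: IF@3 ID@6 stall=0 (-) EX@7 MEM@8 WB@9
I3 add r3 <- r2,r4: IF@6 ID@7 stall=2 (RAW on I2.r2 (WB@9)) EX@10 MEM@11 WB@12

Answer: 5 8 9 12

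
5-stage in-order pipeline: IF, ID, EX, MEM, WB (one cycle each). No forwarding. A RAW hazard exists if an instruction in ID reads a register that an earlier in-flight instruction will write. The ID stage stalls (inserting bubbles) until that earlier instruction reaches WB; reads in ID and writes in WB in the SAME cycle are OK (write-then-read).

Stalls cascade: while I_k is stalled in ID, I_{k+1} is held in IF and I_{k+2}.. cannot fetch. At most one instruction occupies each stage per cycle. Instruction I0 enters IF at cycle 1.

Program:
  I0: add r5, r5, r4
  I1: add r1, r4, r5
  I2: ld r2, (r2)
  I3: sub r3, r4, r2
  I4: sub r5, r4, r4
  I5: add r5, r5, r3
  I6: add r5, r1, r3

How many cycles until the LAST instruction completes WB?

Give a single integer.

Answer: 17

Derivation:
I0 add r5 <- r5,r4: IF@1 ID@2 stall=0 (-) EX@3 MEM@4 WB@5
I1 add r1 <- r4,r5: IF@2 ID@3 stall=2 (RAW on I0.r5 (WB@5)) EX@6 MEM@7 WB@8
I2 ld r2 <- r2: IF@3 ID@6 stall=0 (-) EX@7 MEM@8 WB@9
I3 sub r3 <- r4,r2: IF@6 ID@7 stall=2 (RAW on I2.r2 (WB@9)) EX@10 MEM@11 WB@12
I4 sub r5 <- r4,r4: IF@7 ID@10 stall=0 (-) EX@11 MEM@12 WB@13
I5 add r5 <- r5,r3: IF@10 ID@11 stall=2 (RAW on I4.r5 (WB@13)) EX@14 MEM@15 WB@16
I6 add r5 <- r1,r3: IF@11 ID@14 stall=0 (-) EX@15 MEM@16 WB@17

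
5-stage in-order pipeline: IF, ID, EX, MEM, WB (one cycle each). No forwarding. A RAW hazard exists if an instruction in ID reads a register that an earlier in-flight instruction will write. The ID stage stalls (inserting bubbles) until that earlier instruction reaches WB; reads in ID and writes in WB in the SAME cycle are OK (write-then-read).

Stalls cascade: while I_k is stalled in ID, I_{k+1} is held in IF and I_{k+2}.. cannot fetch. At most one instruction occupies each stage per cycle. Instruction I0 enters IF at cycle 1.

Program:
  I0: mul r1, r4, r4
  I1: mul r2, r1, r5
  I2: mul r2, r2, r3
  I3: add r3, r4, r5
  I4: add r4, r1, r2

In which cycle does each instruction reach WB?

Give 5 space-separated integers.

Answer: 5 8 11 12 14

Derivation:
I0 mul r1 <- r4,r4: IF@1 ID@2 stall=0 (-) EX@3 MEM@4 WB@5
I1 mul r2 <- r1,r5: IF@2 ID@3 stall=2 (RAW on I0.r1 (WB@5)) EX@6 MEM@7 WB@8
I2 mul r2 <- r2,r3: IF@3 ID@6 stall=2 (RAW on I1.r2 (WB@8)) EX@9 MEM@10 WB@11
I3 add r3 <- r4,r5: IF@6 ID@9 stall=0 (-) EX@10 MEM@11 WB@12
I4 add r4 <- r1,r2: IF@9 ID@10 stall=1 (RAW on I2.r2 (WB@11)) EX@12 MEM@13 WB@14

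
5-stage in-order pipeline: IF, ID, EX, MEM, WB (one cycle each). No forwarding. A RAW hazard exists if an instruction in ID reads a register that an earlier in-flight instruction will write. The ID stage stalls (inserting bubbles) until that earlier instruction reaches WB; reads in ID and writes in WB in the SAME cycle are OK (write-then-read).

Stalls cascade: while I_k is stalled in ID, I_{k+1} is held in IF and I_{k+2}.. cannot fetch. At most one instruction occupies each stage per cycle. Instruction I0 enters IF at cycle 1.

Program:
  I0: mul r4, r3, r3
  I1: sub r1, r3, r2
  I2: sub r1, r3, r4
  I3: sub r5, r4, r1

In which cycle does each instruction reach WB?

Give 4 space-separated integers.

I0 mul r4 <- r3,r3: IF@1 ID@2 stall=0 (-) EX@3 MEM@4 WB@5
I1 sub r1 <- r3,r2: IF@2 ID@3 stall=0 (-) EX@4 MEM@5 WB@6
I2 sub r1 <- r3,r4: IF@3 ID@4 stall=1 (RAW on I0.r4 (WB@5)) EX@6 MEM@7 WB@8
I3 sub r5 <- r4,r1: IF@4 ID@6 stall=2 (RAW on I2.r1 (WB@8)) EX@9 MEM@10 WB@11

Answer: 5 6 8 11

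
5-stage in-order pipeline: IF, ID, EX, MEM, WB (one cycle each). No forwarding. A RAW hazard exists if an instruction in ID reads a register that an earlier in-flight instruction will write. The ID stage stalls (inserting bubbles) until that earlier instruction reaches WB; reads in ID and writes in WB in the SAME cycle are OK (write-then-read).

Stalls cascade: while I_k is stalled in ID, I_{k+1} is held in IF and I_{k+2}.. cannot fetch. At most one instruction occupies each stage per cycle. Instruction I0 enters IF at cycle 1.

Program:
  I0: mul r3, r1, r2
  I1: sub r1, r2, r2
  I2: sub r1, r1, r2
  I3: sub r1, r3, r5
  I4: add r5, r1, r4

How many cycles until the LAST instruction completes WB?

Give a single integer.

Answer: 13

Derivation:
I0 mul r3 <- r1,r2: IF@1 ID@2 stall=0 (-) EX@3 MEM@4 WB@5
I1 sub r1 <- r2,r2: IF@2 ID@3 stall=0 (-) EX@4 MEM@5 WB@6
I2 sub r1 <- r1,r2: IF@3 ID@4 stall=2 (RAW on I1.r1 (WB@6)) EX@7 MEM@8 WB@9
I3 sub r1 <- r3,r5: IF@4 ID@7 stall=0 (-) EX@8 MEM@9 WB@10
I4 add r5 <- r1,r4: IF@7 ID@8 stall=2 (RAW on I3.r1 (WB@10)) EX@11 MEM@12 WB@13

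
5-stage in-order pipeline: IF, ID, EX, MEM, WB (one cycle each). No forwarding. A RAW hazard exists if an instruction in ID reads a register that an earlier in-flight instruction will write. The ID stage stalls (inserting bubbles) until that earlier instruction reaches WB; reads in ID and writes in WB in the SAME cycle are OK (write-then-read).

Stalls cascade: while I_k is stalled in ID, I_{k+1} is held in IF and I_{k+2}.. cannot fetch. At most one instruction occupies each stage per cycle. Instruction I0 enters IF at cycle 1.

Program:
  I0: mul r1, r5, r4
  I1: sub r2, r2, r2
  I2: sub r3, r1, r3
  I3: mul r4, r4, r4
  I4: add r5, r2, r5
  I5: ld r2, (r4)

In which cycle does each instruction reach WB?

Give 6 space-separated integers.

Answer: 5 6 8 9 10 12

Derivation:
I0 mul r1 <- r5,r4: IF@1 ID@2 stall=0 (-) EX@3 MEM@4 WB@5
I1 sub r2 <- r2,r2: IF@2 ID@3 stall=0 (-) EX@4 MEM@5 WB@6
I2 sub r3 <- r1,r3: IF@3 ID@4 stall=1 (RAW on I0.r1 (WB@5)) EX@6 MEM@7 WB@8
I3 mul r4 <- r4,r4: IF@4 ID@6 stall=0 (-) EX@7 MEM@8 WB@9
I4 add r5 <- r2,r5: IF@6 ID@7 stall=0 (-) EX@8 MEM@9 WB@10
I5 ld r2 <- r4: IF@7 ID@8 stall=1 (RAW on I3.r4 (WB@9)) EX@10 MEM@11 WB@12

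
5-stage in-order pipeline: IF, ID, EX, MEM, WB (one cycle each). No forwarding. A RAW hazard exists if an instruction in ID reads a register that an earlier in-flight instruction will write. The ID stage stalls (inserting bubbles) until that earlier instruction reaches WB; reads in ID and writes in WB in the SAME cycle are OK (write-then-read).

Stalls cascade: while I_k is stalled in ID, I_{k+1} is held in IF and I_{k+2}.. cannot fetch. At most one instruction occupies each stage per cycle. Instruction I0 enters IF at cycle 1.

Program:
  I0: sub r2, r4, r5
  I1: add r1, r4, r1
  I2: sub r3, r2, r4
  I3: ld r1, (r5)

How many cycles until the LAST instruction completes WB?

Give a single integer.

I0 sub r2 <- r4,r5: IF@1 ID@2 stall=0 (-) EX@3 MEM@4 WB@5
I1 add r1 <- r4,r1: IF@2 ID@3 stall=0 (-) EX@4 MEM@5 WB@6
I2 sub r3 <- r2,r4: IF@3 ID@4 stall=1 (RAW on I0.r2 (WB@5)) EX@6 MEM@7 WB@8
I3 ld r1 <- r5: IF@4 ID@6 stall=0 (-) EX@7 MEM@8 WB@9

Answer: 9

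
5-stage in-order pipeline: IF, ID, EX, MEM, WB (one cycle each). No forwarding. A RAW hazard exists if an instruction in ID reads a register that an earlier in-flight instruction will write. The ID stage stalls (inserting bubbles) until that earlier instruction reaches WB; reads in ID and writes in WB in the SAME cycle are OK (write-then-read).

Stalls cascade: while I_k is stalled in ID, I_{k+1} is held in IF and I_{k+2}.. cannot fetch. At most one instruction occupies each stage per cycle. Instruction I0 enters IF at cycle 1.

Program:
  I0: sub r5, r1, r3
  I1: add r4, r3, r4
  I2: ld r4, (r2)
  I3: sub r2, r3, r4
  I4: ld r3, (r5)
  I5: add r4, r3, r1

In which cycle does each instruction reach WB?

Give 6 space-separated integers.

Answer: 5 6 7 10 11 14

Derivation:
I0 sub r5 <- r1,r3: IF@1 ID@2 stall=0 (-) EX@3 MEM@4 WB@5
I1 add r4 <- r3,r4: IF@2 ID@3 stall=0 (-) EX@4 MEM@5 WB@6
I2 ld r4 <- r2: IF@3 ID@4 stall=0 (-) EX@5 MEM@6 WB@7
I3 sub r2 <- r3,r4: IF@4 ID@5 stall=2 (RAW on I2.r4 (WB@7)) EX@8 MEM@9 WB@10
I4 ld r3 <- r5: IF@5 ID@8 stall=0 (-) EX@9 MEM@10 WB@11
I5 add r4 <- r3,r1: IF@8 ID@9 stall=2 (RAW on I4.r3 (WB@11)) EX@12 MEM@13 WB@14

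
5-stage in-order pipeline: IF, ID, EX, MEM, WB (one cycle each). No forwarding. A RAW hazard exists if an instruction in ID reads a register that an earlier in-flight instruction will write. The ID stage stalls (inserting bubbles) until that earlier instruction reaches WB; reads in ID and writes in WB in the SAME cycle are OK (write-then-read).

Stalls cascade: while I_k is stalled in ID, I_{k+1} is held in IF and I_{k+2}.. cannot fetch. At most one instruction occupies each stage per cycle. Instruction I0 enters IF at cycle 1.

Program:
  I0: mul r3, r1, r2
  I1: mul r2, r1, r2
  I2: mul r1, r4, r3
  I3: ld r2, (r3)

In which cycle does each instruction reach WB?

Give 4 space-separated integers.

Answer: 5 6 8 9

Derivation:
I0 mul r3 <- r1,r2: IF@1 ID@2 stall=0 (-) EX@3 MEM@4 WB@5
I1 mul r2 <- r1,r2: IF@2 ID@3 stall=0 (-) EX@4 MEM@5 WB@6
I2 mul r1 <- r4,r3: IF@3 ID@4 stall=1 (RAW on I0.r3 (WB@5)) EX@6 MEM@7 WB@8
I3 ld r2 <- r3: IF@4 ID@6 stall=0 (-) EX@7 MEM@8 WB@9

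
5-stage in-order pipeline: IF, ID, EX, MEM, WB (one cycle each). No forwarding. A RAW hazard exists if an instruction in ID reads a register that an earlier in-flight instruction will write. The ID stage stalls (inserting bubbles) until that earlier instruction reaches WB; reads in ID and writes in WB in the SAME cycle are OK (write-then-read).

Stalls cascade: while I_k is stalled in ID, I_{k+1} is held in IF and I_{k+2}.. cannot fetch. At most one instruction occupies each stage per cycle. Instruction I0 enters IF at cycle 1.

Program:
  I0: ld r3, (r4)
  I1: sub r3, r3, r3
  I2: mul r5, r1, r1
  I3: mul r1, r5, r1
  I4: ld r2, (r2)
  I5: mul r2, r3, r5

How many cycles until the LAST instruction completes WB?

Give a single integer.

Answer: 14

Derivation:
I0 ld r3 <- r4: IF@1 ID@2 stall=0 (-) EX@3 MEM@4 WB@5
I1 sub r3 <- r3,r3: IF@2 ID@3 stall=2 (RAW on I0.r3 (WB@5)) EX@6 MEM@7 WB@8
I2 mul r5 <- r1,r1: IF@3 ID@6 stall=0 (-) EX@7 MEM@8 WB@9
I3 mul r1 <- r5,r1: IF@6 ID@7 stall=2 (RAW on I2.r5 (WB@9)) EX@10 MEM@11 WB@12
I4 ld r2 <- r2: IF@7 ID@10 stall=0 (-) EX@11 MEM@12 WB@13
I5 mul r2 <- r3,r5: IF@10 ID@11 stall=0 (-) EX@12 MEM@13 WB@14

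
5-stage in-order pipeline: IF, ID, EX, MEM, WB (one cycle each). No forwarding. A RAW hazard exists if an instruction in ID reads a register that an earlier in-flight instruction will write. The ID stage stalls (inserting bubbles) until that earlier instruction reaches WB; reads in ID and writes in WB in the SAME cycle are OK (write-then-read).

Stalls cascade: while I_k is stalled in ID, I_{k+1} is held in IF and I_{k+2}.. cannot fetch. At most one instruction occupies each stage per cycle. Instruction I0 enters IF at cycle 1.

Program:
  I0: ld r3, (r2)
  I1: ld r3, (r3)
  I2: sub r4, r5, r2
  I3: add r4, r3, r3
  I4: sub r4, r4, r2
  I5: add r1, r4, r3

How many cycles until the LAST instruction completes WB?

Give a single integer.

I0 ld r3 <- r2: IF@1 ID@2 stall=0 (-) EX@3 MEM@4 WB@5
I1 ld r3 <- r3: IF@2 ID@3 stall=2 (RAW on I0.r3 (WB@5)) EX@6 MEM@7 WB@8
I2 sub r4 <- r5,r2: IF@3 ID@6 stall=0 (-) EX@7 MEM@8 WB@9
I3 add r4 <- r3,r3: IF@6 ID@7 stall=1 (RAW on I1.r3 (WB@8)) EX@9 MEM@10 WB@11
I4 sub r4 <- r4,r2: IF@7 ID@9 stall=2 (RAW on I3.r4 (WB@11)) EX@12 MEM@13 WB@14
I5 add r1 <- r4,r3: IF@9 ID@12 stall=2 (RAW on I4.r4 (WB@14)) EX@15 MEM@16 WB@17

Answer: 17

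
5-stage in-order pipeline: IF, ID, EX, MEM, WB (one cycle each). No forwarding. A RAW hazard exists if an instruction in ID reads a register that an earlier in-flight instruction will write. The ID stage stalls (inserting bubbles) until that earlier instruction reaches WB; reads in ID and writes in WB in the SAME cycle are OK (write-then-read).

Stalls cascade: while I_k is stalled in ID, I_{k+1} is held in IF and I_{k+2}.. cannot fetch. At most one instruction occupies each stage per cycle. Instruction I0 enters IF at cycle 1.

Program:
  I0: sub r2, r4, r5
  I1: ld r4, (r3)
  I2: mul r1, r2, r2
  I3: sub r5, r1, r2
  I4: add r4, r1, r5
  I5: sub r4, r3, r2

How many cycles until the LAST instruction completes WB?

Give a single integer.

I0 sub r2 <- r4,r5: IF@1 ID@2 stall=0 (-) EX@3 MEM@4 WB@5
I1 ld r4 <- r3: IF@2 ID@3 stall=0 (-) EX@4 MEM@5 WB@6
I2 mul r1 <- r2,r2: IF@3 ID@4 stall=1 (RAW on I0.r2 (WB@5)) EX@6 MEM@7 WB@8
I3 sub r5 <- r1,r2: IF@4 ID@6 stall=2 (RAW on I2.r1 (WB@8)) EX@9 MEM@10 WB@11
I4 add r4 <- r1,r5: IF@6 ID@9 stall=2 (RAW on I3.r5 (WB@11)) EX@12 MEM@13 WB@14
I5 sub r4 <- r3,r2: IF@9 ID@12 stall=0 (-) EX@13 MEM@14 WB@15

Answer: 15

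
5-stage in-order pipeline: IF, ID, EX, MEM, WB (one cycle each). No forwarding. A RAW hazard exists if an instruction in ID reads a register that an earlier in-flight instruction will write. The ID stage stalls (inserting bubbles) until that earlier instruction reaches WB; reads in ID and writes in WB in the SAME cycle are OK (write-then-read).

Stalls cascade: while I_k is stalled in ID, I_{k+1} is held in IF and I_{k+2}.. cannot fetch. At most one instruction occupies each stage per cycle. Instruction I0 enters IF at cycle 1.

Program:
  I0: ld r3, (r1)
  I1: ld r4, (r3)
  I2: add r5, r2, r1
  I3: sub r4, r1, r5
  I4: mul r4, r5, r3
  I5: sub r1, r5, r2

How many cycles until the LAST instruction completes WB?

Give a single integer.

Answer: 14

Derivation:
I0 ld r3 <- r1: IF@1 ID@2 stall=0 (-) EX@3 MEM@4 WB@5
I1 ld r4 <- r3: IF@2 ID@3 stall=2 (RAW on I0.r3 (WB@5)) EX@6 MEM@7 WB@8
I2 add r5 <- r2,r1: IF@3 ID@6 stall=0 (-) EX@7 MEM@8 WB@9
I3 sub r4 <- r1,r5: IF@6 ID@7 stall=2 (RAW on I2.r5 (WB@9)) EX@10 MEM@11 WB@12
I4 mul r4 <- r5,r3: IF@7 ID@10 stall=0 (-) EX@11 MEM@12 WB@13
I5 sub r1 <- r5,r2: IF@10 ID@11 stall=0 (-) EX@12 MEM@13 WB@14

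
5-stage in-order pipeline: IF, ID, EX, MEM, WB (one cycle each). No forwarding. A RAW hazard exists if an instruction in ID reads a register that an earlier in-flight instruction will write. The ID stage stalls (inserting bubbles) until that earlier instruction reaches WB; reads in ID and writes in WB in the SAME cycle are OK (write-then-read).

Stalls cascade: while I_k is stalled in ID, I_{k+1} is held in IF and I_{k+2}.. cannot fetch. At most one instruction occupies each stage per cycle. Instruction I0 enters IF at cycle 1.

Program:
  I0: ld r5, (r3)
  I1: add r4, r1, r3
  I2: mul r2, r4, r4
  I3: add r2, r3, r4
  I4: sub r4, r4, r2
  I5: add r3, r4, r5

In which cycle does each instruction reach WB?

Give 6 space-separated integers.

Answer: 5 6 9 10 13 16

Derivation:
I0 ld r5 <- r3: IF@1 ID@2 stall=0 (-) EX@3 MEM@4 WB@5
I1 add r4 <- r1,r3: IF@2 ID@3 stall=0 (-) EX@4 MEM@5 WB@6
I2 mul r2 <- r4,r4: IF@3 ID@4 stall=2 (RAW on I1.r4 (WB@6)) EX@7 MEM@8 WB@9
I3 add r2 <- r3,r4: IF@4 ID@7 stall=0 (-) EX@8 MEM@9 WB@10
I4 sub r4 <- r4,r2: IF@7 ID@8 stall=2 (RAW on I3.r2 (WB@10)) EX@11 MEM@12 WB@13
I5 add r3 <- r4,r5: IF@8 ID@11 stall=2 (RAW on I4.r4 (WB@13)) EX@14 MEM@15 WB@16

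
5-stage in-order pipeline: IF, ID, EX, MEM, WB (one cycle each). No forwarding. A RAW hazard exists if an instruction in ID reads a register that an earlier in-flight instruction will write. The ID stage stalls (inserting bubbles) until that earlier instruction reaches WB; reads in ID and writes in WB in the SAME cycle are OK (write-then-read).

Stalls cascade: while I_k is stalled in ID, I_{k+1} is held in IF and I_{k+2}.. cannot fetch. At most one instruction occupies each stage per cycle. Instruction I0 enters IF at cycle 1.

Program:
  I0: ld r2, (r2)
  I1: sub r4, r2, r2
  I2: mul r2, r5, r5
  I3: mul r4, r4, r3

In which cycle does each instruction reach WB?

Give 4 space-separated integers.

I0 ld r2 <- r2: IF@1 ID@2 stall=0 (-) EX@3 MEM@4 WB@5
I1 sub r4 <- r2,r2: IF@2 ID@3 stall=2 (RAW on I0.r2 (WB@5)) EX@6 MEM@7 WB@8
I2 mul r2 <- r5,r5: IF@3 ID@6 stall=0 (-) EX@7 MEM@8 WB@9
I3 mul r4 <- r4,r3: IF@6 ID@7 stall=1 (RAW on I1.r4 (WB@8)) EX@9 MEM@10 WB@11

Answer: 5 8 9 11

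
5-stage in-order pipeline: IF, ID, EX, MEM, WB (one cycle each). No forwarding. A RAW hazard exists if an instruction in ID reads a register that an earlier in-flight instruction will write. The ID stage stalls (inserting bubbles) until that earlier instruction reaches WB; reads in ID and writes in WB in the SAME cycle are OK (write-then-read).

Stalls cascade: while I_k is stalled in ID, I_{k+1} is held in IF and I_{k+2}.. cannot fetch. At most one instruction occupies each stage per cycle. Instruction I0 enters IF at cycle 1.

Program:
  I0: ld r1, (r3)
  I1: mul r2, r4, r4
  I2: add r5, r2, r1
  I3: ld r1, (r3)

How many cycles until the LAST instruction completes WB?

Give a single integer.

I0 ld r1 <- r3: IF@1 ID@2 stall=0 (-) EX@3 MEM@4 WB@5
I1 mul r2 <- r4,r4: IF@2 ID@3 stall=0 (-) EX@4 MEM@5 WB@6
I2 add r5 <- r2,r1: IF@3 ID@4 stall=2 (RAW on I1.r2 (WB@6)) EX@7 MEM@8 WB@9
I3 ld r1 <- r3: IF@4 ID@7 stall=0 (-) EX@8 MEM@9 WB@10

Answer: 10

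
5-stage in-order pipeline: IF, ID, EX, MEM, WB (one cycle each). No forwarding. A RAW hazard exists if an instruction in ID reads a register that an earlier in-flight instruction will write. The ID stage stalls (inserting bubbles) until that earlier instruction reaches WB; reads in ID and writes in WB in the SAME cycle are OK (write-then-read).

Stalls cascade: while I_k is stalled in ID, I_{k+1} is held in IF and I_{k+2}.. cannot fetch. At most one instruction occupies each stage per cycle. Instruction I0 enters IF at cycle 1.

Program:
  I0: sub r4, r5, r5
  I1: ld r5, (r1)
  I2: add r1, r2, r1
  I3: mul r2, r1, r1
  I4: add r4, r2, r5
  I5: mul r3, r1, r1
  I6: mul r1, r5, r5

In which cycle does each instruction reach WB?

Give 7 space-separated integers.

Answer: 5 6 7 10 13 14 15

Derivation:
I0 sub r4 <- r5,r5: IF@1 ID@2 stall=0 (-) EX@3 MEM@4 WB@5
I1 ld r5 <- r1: IF@2 ID@3 stall=0 (-) EX@4 MEM@5 WB@6
I2 add r1 <- r2,r1: IF@3 ID@4 stall=0 (-) EX@5 MEM@6 WB@7
I3 mul r2 <- r1,r1: IF@4 ID@5 stall=2 (RAW on I2.r1 (WB@7)) EX@8 MEM@9 WB@10
I4 add r4 <- r2,r5: IF@5 ID@8 stall=2 (RAW on I3.r2 (WB@10)) EX@11 MEM@12 WB@13
I5 mul r3 <- r1,r1: IF@8 ID@11 stall=0 (-) EX@12 MEM@13 WB@14
I6 mul r1 <- r5,r5: IF@11 ID@12 stall=0 (-) EX@13 MEM@14 WB@15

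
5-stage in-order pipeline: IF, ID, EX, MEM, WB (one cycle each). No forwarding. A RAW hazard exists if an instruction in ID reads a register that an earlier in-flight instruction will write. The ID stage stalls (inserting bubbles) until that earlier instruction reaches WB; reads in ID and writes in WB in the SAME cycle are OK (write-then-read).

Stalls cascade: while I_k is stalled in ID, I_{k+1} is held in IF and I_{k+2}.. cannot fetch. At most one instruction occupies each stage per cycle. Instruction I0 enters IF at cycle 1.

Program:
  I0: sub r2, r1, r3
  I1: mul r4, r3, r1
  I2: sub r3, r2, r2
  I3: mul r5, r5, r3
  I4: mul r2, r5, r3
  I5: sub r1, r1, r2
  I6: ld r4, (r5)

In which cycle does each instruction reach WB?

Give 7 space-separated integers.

I0 sub r2 <- r1,r3: IF@1 ID@2 stall=0 (-) EX@3 MEM@4 WB@5
I1 mul r4 <- r3,r1: IF@2 ID@3 stall=0 (-) EX@4 MEM@5 WB@6
I2 sub r3 <- r2,r2: IF@3 ID@4 stall=1 (RAW on I0.r2 (WB@5)) EX@6 MEM@7 WB@8
I3 mul r5 <- r5,r3: IF@4 ID@6 stall=2 (RAW on I2.r3 (WB@8)) EX@9 MEM@10 WB@11
I4 mul r2 <- r5,r3: IF@6 ID@9 stall=2 (RAW on I3.r5 (WB@11)) EX@12 MEM@13 WB@14
I5 sub r1 <- r1,r2: IF@9 ID@12 stall=2 (RAW on I4.r2 (WB@14)) EX@15 MEM@16 WB@17
I6 ld r4 <- r5: IF@12 ID@15 stall=0 (-) EX@16 MEM@17 WB@18

Answer: 5 6 8 11 14 17 18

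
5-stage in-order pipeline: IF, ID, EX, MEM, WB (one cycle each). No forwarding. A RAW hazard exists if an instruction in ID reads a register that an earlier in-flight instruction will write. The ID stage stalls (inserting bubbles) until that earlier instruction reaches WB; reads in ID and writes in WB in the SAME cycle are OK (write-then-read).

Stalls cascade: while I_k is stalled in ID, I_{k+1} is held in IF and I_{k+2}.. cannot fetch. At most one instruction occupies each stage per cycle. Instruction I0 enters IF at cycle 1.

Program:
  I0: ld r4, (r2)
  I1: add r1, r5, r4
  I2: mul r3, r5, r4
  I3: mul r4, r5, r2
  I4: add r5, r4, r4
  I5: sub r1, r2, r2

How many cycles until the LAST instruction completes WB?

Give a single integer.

I0 ld r4 <- r2: IF@1 ID@2 stall=0 (-) EX@3 MEM@4 WB@5
I1 add r1 <- r5,r4: IF@2 ID@3 stall=2 (RAW on I0.r4 (WB@5)) EX@6 MEM@7 WB@8
I2 mul r3 <- r5,r4: IF@3 ID@6 stall=0 (-) EX@7 MEM@8 WB@9
I3 mul r4 <- r5,r2: IF@6 ID@7 stall=0 (-) EX@8 MEM@9 WB@10
I4 add r5 <- r4,r4: IF@7 ID@8 stall=2 (RAW on I3.r4 (WB@10)) EX@11 MEM@12 WB@13
I5 sub r1 <- r2,r2: IF@8 ID@11 stall=0 (-) EX@12 MEM@13 WB@14

Answer: 14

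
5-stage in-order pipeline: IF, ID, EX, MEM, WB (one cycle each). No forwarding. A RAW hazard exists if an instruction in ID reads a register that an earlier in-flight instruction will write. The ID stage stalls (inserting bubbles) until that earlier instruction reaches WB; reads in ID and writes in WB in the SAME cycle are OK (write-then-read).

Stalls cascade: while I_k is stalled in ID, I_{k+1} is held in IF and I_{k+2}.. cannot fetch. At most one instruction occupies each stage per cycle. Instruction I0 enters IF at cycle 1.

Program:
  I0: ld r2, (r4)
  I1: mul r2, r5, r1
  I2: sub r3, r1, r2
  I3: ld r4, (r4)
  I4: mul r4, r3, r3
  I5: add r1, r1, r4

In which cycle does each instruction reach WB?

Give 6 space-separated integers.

I0 ld r2 <- r4: IF@1 ID@2 stall=0 (-) EX@3 MEM@4 WB@5
I1 mul r2 <- r5,r1: IF@2 ID@3 stall=0 (-) EX@4 MEM@5 WB@6
I2 sub r3 <- r1,r2: IF@3 ID@4 stall=2 (RAW on I1.r2 (WB@6)) EX@7 MEM@8 WB@9
I3 ld r4 <- r4: IF@4 ID@7 stall=0 (-) EX@8 MEM@9 WB@10
I4 mul r4 <- r3,r3: IF@7 ID@8 stall=1 (RAW on I2.r3 (WB@9)) EX@10 MEM@11 WB@12
I5 add r1 <- r1,r4: IF@8 ID@10 stall=2 (RAW on I4.r4 (WB@12)) EX@13 MEM@14 WB@15

Answer: 5 6 9 10 12 15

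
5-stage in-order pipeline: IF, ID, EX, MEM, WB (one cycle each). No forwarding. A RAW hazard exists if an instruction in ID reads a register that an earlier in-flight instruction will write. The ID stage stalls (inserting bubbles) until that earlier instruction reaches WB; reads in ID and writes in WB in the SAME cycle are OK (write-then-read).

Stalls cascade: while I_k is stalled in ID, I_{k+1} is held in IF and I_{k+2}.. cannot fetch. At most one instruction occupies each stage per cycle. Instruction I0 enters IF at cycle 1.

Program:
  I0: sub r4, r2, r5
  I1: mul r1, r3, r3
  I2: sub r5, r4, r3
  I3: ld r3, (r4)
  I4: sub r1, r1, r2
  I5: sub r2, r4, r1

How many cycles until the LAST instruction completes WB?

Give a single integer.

Answer: 13

Derivation:
I0 sub r4 <- r2,r5: IF@1 ID@2 stall=0 (-) EX@3 MEM@4 WB@5
I1 mul r1 <- r3,r3: IF@2 ID@3 stall=0 (-) EX@4 MEM@5 WB@6
I2 sub r5 <- r4,r3: IF@3 ID@4 stall=1 (RAW on I0.r4 (WB@5)) EX@6 MEM@7 WB@8
I3 ld r3 <- r4: IF@4 ID@6 stall=0 (-) EX@7 MEM@8 WB@9
I4 sub r1 <- r1,r2: IF@6 ID@7 stall=0 (-) EX@8 MEM@9 WB@10
I5 sub r2 <- r4,r1: IF@7 ID@8 stall=2 (RAW on I4.r1 (WB@10)) EX@11 MEM@12 WB@13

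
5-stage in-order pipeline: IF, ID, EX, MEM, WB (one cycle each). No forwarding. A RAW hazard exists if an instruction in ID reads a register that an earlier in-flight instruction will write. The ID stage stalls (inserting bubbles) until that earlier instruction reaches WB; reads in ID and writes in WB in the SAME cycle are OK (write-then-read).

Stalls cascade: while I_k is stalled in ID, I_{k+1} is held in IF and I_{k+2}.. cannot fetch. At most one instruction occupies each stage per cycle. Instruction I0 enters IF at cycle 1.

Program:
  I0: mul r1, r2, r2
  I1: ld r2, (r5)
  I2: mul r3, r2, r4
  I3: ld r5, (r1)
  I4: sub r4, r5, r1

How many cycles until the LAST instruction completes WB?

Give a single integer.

I0 mul r1 <- r2,r2: IF@1 ID@2 stall=0 (-) EX@3 MEM@4 WB@5
I1 ld r2 <- r5: IF@2 ID@3 stall=0 (-) EX@4 MEM@5 WB@6
I2 mul r3 <- r2,r4: IF@3 ID@4 stall=2 (RAW on I1.r2 (WB@6)) EX@7 MEM@8 WB@9
I3 ld r5 <- r1: IF@4 ID@7 stall=0 (-) EX@8 MEM@9 WB@10
I4 sub r4 <- r5,r1: IF@7 ID@8 stall=2 (RAW on I3.r5 (WB@10)) EX@11 MEM@12 WB@13

Answer: 13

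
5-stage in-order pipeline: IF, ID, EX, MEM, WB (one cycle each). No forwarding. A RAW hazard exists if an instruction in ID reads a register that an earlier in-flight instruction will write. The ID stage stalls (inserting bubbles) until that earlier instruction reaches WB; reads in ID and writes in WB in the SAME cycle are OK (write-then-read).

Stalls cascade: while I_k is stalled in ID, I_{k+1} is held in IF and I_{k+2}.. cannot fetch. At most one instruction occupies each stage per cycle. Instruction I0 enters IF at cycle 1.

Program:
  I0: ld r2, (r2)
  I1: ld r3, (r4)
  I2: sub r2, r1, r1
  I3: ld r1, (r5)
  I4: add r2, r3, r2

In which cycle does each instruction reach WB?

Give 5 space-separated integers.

Answer: 5 6 7 8 10

Derivation:
I0 ld r2 <- r2: IF@1 ID@2 stall=0 (-) EX@3 MEM@4 WB@5
I1 ld r3 <- r4: IF@2 ID@3 stall=0 (-) EX@4 MEM@5 WB@6
I2 sub r2 <- r1,r1: IF@3 ID@4 stall=0 (-) EX@5 MEM@6 WB@7
I3 ld r1 <- r5: IF@4 ID@5 stall=0 (-) EX@6 MEM@7 WB@8
I4 add r2 <- r3,r2: IF@5 ID@6 stall=1 (RAW on I2.r2 (WB@7)) EX@8 MEM@9 WB@10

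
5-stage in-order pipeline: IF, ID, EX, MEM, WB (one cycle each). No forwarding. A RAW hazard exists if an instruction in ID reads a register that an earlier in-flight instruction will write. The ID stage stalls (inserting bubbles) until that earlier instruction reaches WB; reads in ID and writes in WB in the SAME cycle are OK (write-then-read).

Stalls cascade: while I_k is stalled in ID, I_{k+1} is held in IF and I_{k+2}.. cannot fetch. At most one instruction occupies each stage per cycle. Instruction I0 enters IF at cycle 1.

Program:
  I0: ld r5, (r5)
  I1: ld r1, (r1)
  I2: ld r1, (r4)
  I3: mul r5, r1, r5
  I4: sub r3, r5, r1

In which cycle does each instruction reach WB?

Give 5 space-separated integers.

Answer: 5 6 7 10 13

Derivation:
I0 ld r5 <- r5: IF@1 ID@2 stall=0 (-) EX@3 MEM@4 WB@5
I1 ld r1 <- r1: IF@2 ID@3 stall=0 (-) EX@4 MEM@5 WB@6
I2 ld r1 <- r4: IF@3 ID@4 stall=0 (-) EX@5 MEM@6 WB@7
I3 mul r5 <- r1,r5: IF@4 ID@5 stall=2 (RAW on I2.r1 (WB@7)) EX@8 MEM@9 WB@10
I4 sub r3 <- r5,r1: IF@5 ID@8 stall=2 (RAW on I3.r5 (WB@10)) EX@11 MEM@12 WB@13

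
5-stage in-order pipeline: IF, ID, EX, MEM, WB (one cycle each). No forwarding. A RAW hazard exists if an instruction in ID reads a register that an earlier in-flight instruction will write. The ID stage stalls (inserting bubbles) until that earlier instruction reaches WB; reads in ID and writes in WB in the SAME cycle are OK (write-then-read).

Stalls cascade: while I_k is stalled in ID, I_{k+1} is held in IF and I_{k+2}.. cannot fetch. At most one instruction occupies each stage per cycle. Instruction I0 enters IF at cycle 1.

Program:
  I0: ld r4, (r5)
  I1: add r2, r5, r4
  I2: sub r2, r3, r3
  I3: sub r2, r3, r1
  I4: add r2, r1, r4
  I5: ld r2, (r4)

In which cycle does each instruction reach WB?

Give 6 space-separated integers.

Answer: 5 8 9 10 11 12

Derivation:
I0 ld r4 <- r5: IF@1 ID@2 stall=0 (-) EX@3 MEM@4 WB@5
I1 add r2 <- r5,r4: IF@2 ID@3 stall=2 (RAW on I0.r4 (WB@5)) EX@6 MEM@7 WB@8
I2 sub r2 <- r3,r3: IF@3 ID@6 stall=0 (-) EX@7 MEM@8 WB@9
I3 sub r2 <- r3,r1: IF@6 ID@7 stall=0 (-) EX@8 MEM@9 WB@10
I4 add r2 <- r1,r4: IF@7 ID@8 stall=0 (-) EX@9 MEM@10 WB@11
I5 ld r2 <- r4: IF@8 ID@9 stall=0 (-) EX@10 MEM@11 WB@12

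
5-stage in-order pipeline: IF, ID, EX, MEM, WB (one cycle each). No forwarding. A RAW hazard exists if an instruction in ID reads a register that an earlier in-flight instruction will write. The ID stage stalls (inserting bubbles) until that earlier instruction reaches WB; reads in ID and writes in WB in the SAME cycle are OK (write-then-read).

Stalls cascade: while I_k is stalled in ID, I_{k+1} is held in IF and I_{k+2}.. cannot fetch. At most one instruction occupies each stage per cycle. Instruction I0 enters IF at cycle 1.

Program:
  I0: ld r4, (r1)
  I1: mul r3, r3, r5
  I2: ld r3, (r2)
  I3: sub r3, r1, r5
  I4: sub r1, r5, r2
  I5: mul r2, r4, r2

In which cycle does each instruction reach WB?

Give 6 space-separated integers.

I0 ld r4 <- r1: IF@1 ID@2 stall=0 (-) EX@3 MEM@4 WB@5
I1 mul r3 <- r3,r5: IF@2 ID@3 stall=0 (-) EX@4 MEM@5 WB@6
I2 ld r3 <- r2: IF@3 ID@4 stall=0 (-) EX@5 MEM@6 WB@7
I3 sub r3 <- r1,r5: IF@4 ID@5 stall=0 (-) EX@6 MEM@7 WB@8
I4 sub r1 <- r5,r2: IF@5 ID@6 stall=0 (-) EX@7 MEM@8 WB@9
I5 mul r2 <- r4,r2: IF@6 ID@7 stall=0 (-) EX@8 MEM@9 WB@10

Answer: 5 6 7 8 9 10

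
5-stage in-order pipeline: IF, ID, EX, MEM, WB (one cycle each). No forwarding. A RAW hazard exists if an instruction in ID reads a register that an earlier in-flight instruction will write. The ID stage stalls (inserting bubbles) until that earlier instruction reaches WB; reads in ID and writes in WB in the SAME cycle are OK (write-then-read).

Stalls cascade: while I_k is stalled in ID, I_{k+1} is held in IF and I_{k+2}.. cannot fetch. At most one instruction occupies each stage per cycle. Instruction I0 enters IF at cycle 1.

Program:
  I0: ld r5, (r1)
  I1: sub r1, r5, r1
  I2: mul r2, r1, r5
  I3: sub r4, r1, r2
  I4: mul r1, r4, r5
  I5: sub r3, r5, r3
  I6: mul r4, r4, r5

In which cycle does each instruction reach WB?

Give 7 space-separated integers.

Answer: 5 8 11 14 17 18 19

Derivation:
I0 ld r5 <- r1: IF@1 ID@2 stall=0 (-) EX@3 MEM@4 WB@5
I1 sub r1 <- r5,r1: IF@2 ID@3 stall=2 (RAW on I0.r5 (WB@5)) EX@6 MEM@7 WB@8
I2 mul r2 <- r1,r5: IF@3 ID@6 stall=2 (RAW on I1.r1 (WB@8)) EX@9 MEM@10 WB@11
I3 sub r4 <- r1,r2: IF@6 ID@9 stall=2 (RAW on I2.r2 (WB@11)) EX@12 MEM@13 WB@14
I4 mul r1 <- r4,r5: IF@9 ID@12 stall=2 (RAW on I3.r4 (WB@14)) EX@15 MEM@16 WB@17
I5 sub r3 <- r5,r3: IF@12 ID@15 stall=0 (-) EX@16 MEM@17 WB@18
I6 mul r4 <- r4,r5: IF@15 ID@16 stall=0 (-) EX@17 MEM@18 WB@19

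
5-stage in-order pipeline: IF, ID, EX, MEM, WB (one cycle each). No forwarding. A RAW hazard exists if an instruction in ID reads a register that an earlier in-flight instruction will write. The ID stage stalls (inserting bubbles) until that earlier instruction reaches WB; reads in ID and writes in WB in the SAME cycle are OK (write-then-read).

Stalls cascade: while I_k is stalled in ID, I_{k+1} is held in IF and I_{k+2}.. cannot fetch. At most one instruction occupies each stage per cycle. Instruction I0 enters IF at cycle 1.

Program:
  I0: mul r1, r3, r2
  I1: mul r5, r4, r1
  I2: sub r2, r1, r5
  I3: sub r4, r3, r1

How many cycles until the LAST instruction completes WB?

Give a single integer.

Answer: 12

Derivation:
I0 mul r1 <- r3,r2: IF@1 ID@2 stall=0 (-) EX@3 MEM@4 WB@5
I1 mul r5 <- r4,r1: IF@2 ID@3 stall=2 (RAW on I0.r1 (WB@5)) EX@6 MEM@7 WB@8
I2 sub r2 <- r1,r5: IF@3 ID@6 stall=2 (RAW on I1.r5 (WB@8)) EX@9 MEM@10 WB@11
I3 sub r4 <- r3,r1: IF@6 ID@9 stall=0 (-) EX@10 MEM@11 WB@12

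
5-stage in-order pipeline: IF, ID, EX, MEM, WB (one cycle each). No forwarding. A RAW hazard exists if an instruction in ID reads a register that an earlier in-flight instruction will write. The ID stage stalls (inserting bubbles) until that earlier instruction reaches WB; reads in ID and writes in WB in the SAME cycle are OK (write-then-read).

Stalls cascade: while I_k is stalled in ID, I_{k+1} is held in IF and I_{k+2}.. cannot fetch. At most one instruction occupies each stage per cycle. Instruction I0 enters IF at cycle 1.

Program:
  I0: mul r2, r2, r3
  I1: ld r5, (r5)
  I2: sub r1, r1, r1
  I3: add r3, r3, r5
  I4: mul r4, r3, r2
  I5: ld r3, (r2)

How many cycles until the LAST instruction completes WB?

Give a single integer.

Answer: 13

Derivation:
I0 mul r2 <- r2,r3: IF@1 ID@2 stall=0 (-) EX@3 MEM@4 WB@5
I1 ld r5 <- r5: IF@2 ID@3 stall=0 (-) EX@4 MEM@5 WB@6
I2 sub r1 <- r1,r1: IF@3 ID@4 stall=0 (-) EX@5 MEM@6 WB@7
I3 add r3 <- r3,r5: IF@4 ID@5 stall=1 (RAW on I1.r5 (WB@6)) EX@7 MEM@8 WB@9
I4 mul r4 <- r3,r2: IF@5 ID@7 stall=2 (RAW on I3.r3 (WB@9)) EX@10 MEM@11 WB@12
I5 ld r3 <- r2: IF@7 ID@10 stall=0 (-) EX@11 MEM@12 WB@13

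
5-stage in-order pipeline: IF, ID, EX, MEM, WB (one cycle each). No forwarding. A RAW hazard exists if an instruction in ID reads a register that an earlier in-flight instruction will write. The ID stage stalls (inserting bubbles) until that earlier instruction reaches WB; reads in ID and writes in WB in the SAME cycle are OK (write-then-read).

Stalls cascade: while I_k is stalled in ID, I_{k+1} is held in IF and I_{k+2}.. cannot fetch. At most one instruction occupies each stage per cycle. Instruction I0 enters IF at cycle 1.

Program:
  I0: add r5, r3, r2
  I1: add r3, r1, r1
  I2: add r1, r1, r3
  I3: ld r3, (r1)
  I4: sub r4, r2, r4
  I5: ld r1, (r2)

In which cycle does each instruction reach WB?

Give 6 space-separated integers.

I0 add r5 <- r3,r2: IF@1 ID@2 stall=0 (-) EX@3 MEM@4 WB@5
I1 add r3 <- r1,r1: IF@2 ID@3 stall=0 (-) EX@4 MEM@5 WB@6
I2 add r1 <- r1,r3: IF@3 ID@4 stall=2 (RAW on I1.r3 (WB@6)) EX@7 MEM@8 WB@9
I3 ld r3 <- r1: IF@4 ID@7 stall=2 (RAW on I2.r1 (WB@9)) EX@10 MEM@11 WB@12
I4 sub r4 <- r2,r4: IF@7 ID@10 stall=0 (-) EX@11 MEM@12 WB@13
I5 ld r1 <- r2: IF@10 ID@11 stall=0 (-) EX@12 MEM@13 WB@14

Answer: 5 6 9 12 13 14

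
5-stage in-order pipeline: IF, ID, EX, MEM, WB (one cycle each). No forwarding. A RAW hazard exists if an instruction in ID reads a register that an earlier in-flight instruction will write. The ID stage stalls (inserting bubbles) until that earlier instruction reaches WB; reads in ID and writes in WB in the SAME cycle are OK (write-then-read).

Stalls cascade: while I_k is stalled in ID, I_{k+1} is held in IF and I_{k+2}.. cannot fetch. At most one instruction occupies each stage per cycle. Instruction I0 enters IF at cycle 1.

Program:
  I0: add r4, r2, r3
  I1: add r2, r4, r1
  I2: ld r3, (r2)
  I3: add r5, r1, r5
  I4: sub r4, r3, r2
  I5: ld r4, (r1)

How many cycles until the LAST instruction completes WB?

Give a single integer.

Answer: 15

Derivation:
I0 add r4 <- r2,r3: IF@1 ID@2 stall=0 (-) EX@3 MEM@4 WB@5
I1 add r2 <- r4,r1: IF@2 ID@3 stall=2 (RAW on I0.r4 (WB@5)) EX@6 MEM@7 WB@8
I2 ld r3 <- r2: IF@3 ID@6 stall=2 (RAW on I1.r2 (WB@8)) EX@9 MEM@10 WB@11
I3 add r5 <- r1,r5: IF@6 ID@9 stall=0 (-) EX@10 MEM@11 WB@12
I4 sub r4 <- r3,r2: IF@9 ID@10 stall=1 (RAW on I2.r3 (WB@11)) EX@12 MEM@13 WB@14
I5 ld r4 <- r1: IF@10 ID@12 stall=0 (-) EX@13 MEM@14 WB@15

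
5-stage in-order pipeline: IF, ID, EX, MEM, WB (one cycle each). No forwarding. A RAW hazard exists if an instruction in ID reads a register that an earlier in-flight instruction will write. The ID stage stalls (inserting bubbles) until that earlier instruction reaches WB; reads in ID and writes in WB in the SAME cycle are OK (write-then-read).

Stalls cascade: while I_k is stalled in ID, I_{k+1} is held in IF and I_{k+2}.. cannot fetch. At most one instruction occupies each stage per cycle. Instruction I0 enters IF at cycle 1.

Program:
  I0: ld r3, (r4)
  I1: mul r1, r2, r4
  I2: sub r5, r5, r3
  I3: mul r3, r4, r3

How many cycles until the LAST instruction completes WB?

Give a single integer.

Answer: 9

Derivation:
I0 ld r3 <- r4: IF@1 ID@2 stall=0 (-) EX@3 MEM@4 WB@5
I1 mul r1 <- r2,r4: IF@2 ID@3 stall=0 (-) EX@4 MEM@5 WB@6
I2 sub r5 <- r5,r3: IF@3 ID@4 stall=1 (RAW on I0.r3 (WB@5)) EX@6 MEM@7 WB@8
I3 mul r3 <- r4,r3: IF@4 ID@6 stall=0 (-) EX@7 MEM@8 WB@9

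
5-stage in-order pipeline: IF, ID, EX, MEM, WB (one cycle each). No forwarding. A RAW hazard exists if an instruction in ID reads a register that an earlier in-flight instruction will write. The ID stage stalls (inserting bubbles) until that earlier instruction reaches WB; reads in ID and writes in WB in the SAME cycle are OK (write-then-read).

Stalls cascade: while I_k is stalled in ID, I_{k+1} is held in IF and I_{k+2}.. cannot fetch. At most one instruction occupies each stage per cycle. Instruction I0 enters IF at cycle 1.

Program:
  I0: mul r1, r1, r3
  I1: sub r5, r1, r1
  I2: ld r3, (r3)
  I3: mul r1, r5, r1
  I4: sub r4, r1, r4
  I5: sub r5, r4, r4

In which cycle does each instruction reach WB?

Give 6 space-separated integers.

Answer: 5 8 9 11 14 17

Derivation:
I0 mul r1 <- r1,r3: IF@1 ID@2 stall=0 (-) EX@3 MEM@4 WB@5
I1 sub r5 <- r1,r1: IF@2 ID@3 stall=2 (RAW on I0.r1 (WB@5)) EX@6 MEM@7 WB@8
I2 ld r3 <- r3: IF@3 ID@6 stall=0 (-) EX@7 MEM@8 WB@9
I3 mul r1 <- r5,r1: IF@6 ID@7 stall=1 (RAW on I1.r5 (WB@8)) EX@9 MEM@10 WB@11
I4 sub r4 <- r1,r4: IF@7 ID@9 stall=2 (RAW on I3.r1 (WB@11)) EX@12 MEM@13 WB@14
I5 sub r5 <- r4,r4: IF@9 ID@12 stall=2 (RAW on I4.r4 (WB@14)) EX@15 MEM@16 WB@17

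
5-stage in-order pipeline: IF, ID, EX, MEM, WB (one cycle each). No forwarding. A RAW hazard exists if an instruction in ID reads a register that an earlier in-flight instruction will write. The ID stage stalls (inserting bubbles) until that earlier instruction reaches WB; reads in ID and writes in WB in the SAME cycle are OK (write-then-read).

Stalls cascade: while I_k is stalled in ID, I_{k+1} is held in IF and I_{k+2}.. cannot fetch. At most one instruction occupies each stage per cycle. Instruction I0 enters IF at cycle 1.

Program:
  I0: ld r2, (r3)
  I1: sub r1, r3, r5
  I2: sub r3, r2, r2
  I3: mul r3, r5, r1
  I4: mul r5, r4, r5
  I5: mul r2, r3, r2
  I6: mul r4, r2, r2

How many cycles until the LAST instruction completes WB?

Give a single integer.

Answer: 15

Derivation:
I0 ld r2 <- r3: IF@1 ID@2 stall=0 (-) EX@3 MEM@4 WB@5
I1 sub r1 <- r3,r5: IF@2 ID@3 stall=0 (-) EX@4 MEM@5 WB@6
I2 sub r3 <- r2,r2: IF@3 ID@4 stall=1 (RAW on I0.r2 (WB@5)) EX@6 MEM@7 WB@8
I3 mul r3 <- r5,r1: IF@4 ID@6 stall=0 (-) EX@7 MEM@8 WB@9
I4 mul r5 <- r4,r5: IF@6 ID@7 stall=0 (-) EX@8 MEM@9 WB@10
I5 mul r2 <- r3,r2: IF@7 ID@8 stall=1 (RAW on I3.r3 (WB@9)) EX@10 MEM@11 WB@12
I6 mul r4 <- r2,r2: IF@8 ID@10 stall=2 (RAW on I5.r2 (WB@12)) EX@13 MEM@14 WB@15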